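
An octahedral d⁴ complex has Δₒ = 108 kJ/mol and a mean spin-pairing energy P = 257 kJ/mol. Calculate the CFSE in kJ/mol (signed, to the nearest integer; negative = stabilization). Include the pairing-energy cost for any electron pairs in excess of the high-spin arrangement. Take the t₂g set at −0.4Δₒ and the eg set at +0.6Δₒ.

Here Δₒ < P (108 < 257), so the high-spin state is favoured.
Filling d⁴ accordingly: t₂g³ eg¹.
Orbital CFSE = -0.6Δₒ = -0.6 × 108 = -65 kJ/mol.
High-spin has no excess pairs, so no pairing correction applies.

-65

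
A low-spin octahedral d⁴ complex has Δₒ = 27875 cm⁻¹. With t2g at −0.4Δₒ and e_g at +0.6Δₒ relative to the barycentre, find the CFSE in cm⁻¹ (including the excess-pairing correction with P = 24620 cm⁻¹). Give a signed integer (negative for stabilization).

-19980

Electron filling gives t2g^4 e_g^0.
The orbital stabilization is -1.6Δₒ = -1.6 × 27875 = -44600 cm⁻¹.
Pairing penalty: 1 pair vs 0 in the high-spin reference → 1 extra × P = 24620 cm⁻¹.
Combining: -44600 + 24620 = -19980 cm⁻¹.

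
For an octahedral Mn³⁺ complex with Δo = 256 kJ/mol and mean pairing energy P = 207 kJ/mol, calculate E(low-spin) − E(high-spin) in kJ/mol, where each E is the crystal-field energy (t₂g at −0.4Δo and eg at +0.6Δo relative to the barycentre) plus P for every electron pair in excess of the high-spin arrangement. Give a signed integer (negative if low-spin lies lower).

-49

Mn³⁺: group 7, so d-count = 7 − 3 = 4.
High-spin d⁴ fills as t₂g³ eg¹ with CFSE 3(−0.4) + 1(+0.6) = -0.6Δo = -154 kJ/mol.
For low-spin the configuration is t₂g⁴ eg⁰: orbital energy -1.6 × 256 = -410 kJ/mol, and 1 additional pair relative to high-spin adds 207 kJ/mol, giving -203 kJ/mol.
Thus E(LS) − E(HS) = -49 kJ/mol.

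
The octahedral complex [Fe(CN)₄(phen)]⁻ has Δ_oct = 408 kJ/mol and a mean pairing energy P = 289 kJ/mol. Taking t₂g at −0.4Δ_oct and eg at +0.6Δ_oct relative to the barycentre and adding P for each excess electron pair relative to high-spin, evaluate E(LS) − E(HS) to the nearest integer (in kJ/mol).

Ligand charges: 4×(-1) from CN⁻ and 1×(+0) from phen sum to -4; with overall charge -1, Fe is +3.
Fe is in group 8, so Fe³⁺ is d⁵ (8 − 3 = 5).
High-spin: t₂g³ eg², CFSE = 0.0Δ_oct = 0 kJ/mol.
For low-spin the configuration is t₂g⁵ eg⁰: orbital energy -2.0 × 408 = -816 kJ/mol, and 2 additional pairs relative to high-spin add 578 kJ/mol, giving -238 kJ/mol.
E(LS) − E(HS) = -238 − (0) = -238 kJ/mol.

-238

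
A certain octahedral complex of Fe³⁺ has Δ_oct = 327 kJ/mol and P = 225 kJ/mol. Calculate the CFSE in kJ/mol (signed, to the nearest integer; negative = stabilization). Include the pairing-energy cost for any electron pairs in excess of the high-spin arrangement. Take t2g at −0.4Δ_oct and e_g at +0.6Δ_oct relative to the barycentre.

Fe sits in group 8; removing 3 electrons leaves Fe³⁺ with 8 − 3 = 5 d electrons.
Here Δ_oct > P (327 > 225), so the low-spin state is favoured.
Configuration: t2g^5 e_g^0.
Orbital CFSE = -2.0Δ_oct = -2.0 × 327 = -654 kJ/mol.
Excess pairs vs high-spin: 2 − 0 = 2; pairing cost = +450 kJ/mol.
Net CFSE = -654 + 450 = -204 kJ/mol.

-204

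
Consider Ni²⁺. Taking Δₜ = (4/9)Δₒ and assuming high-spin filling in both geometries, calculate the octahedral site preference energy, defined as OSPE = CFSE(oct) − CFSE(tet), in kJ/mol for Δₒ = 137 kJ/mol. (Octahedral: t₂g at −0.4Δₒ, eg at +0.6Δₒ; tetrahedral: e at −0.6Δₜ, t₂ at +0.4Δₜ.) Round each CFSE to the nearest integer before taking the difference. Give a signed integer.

-115

Ni sits in group 10; removing 2 electrons leaves Ni²⁺ with 10 − 2 = 8 d electrons.
Octahedral (high-spin): t₂g⁶ eg², CFSE = 6(−0.4) + 2(+0.6) = -1.2Δₒ = -1.2 × 137 = -164 kJ/mol.
In a tetrahedral site the filling is e⁴ t₂⁴: CFSE(tet) = -0.8Δₜ = -0.8 × (4/9)(137) = -49 kJ/mol.
Subtracting, OSPE = -164 − (-49) = -115 kJ/mol.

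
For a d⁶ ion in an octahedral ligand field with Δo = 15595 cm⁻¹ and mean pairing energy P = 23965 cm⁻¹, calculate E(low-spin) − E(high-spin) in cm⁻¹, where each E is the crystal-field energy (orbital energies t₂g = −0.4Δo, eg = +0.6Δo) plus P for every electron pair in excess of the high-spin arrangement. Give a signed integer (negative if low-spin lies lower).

16740

In the high-spin limit (t₂g⁴ eg²) the orbital term is -0.4Δo = -6238 cm⁻¹, with no excess pairing.
For low-spin the configuration is t₂g⁶ eg⁰: orbital energy -2.4 × 15595 = -37428 cm⁻¹, and 2 additional pairs relative to high-spin add 47930 cm⁻¹, giving 10502 cm⁻¹.
Thus E(LS) − E(HS) = 16740 cm⁻¹.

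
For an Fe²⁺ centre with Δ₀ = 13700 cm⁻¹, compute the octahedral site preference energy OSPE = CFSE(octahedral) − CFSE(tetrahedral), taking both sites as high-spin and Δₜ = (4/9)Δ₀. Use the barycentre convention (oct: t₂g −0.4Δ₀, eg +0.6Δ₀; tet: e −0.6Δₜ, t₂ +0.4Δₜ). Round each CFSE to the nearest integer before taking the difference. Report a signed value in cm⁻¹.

-1827

Group 8 minus oxidation state +2 gives a d⁶ configuration for Fe²⁺.
Octahedral high-spin t₂g⁴ eg²: CFSE = -0.4 × 13700 = -5480 cm⁻¹.
In a tetrahedral site the filling is e³ t₂³: CFSE(tet) = -0.6Δₜ = -0.6 × (4/9)(13700) = -3653 cm⁻¹.
Subtracting, OSPE = -5480 − (-3653) = -1827 cm⁻¹.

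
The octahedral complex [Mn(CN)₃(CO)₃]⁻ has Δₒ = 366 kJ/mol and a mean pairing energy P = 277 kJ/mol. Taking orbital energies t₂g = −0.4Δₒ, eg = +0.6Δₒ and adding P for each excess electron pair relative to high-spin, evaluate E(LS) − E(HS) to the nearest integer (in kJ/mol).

Ligand charges: 3×(-1) from CN⁻ and 3×(+0) from CO sum to -3; with overall charge -1, Mn is +2.
Group 7 minus oxidation state +2 gives a d⁵ configuration for Mn²⁺.
In the high-spin limit (t₂g³ eg²) the orbital term is 0.0Δₒ = 0 kJ/mol, with no excess pairing.
Low-spin: t₂g⁵ eg⁰, orbital CFSE = -2.0Δₒ = -732 kJ/mol; plus 2 excess pairs × P = +554 kJ/mol; total -178 kJ/mol.
Thus E(LS) − E(HS) = -178 kJ/mol.

-178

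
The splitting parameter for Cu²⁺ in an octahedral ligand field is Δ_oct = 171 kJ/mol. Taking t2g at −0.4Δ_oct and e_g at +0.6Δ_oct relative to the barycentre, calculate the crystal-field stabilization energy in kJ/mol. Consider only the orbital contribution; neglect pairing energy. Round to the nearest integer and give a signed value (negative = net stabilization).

Cu²⁺: group 11, so d-count = 11 − 2 = 9.
For octahedral d⁹ the high- and low-spin configurations coincide.
Configuration: t2g^6 e_g^3.
Orbital CFSE = 6(-0.4) + 3(0.6) = -0.6Δ_oct = -0.6 × 171 = -103 kJ/mol.

-103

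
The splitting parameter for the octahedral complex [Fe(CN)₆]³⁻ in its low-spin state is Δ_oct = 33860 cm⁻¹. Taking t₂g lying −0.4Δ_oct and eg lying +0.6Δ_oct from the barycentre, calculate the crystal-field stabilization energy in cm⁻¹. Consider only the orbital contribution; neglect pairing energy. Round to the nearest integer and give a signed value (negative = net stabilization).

Each CN⁻ contributes -1; 6 × (-1) = -6. With overall charge -3, Fe is in the +3 oxidation state.
Fe sits in group 8; removing 3 electrons leaves Fe³⁺ with 8 − 3 = 5 d electrons.
The d⁵ electrons fill as t₂g⁵ eg⁰.
The orbital stabilization is -2.0Δ_oct = -2.0 × 33860 = -67720 cm⁻¹.

-67720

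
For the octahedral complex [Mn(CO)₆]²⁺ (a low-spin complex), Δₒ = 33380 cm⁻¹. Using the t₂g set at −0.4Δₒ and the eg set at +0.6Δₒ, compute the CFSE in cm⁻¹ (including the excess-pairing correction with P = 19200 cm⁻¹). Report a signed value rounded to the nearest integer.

CO is neutral, so the +2 overall charge sits on Mn: oxidation state +2.
Mn is in group 7, so Mn²⁺ is d⁵ (7 − 2 = 5).
Configuration: t₂g⁵ eg⁰.
CFSE(orbital) = 5×(-0.4Δₒ) + 0×(0.6Δₒ) = -2.0Δₒ; with Δₒ = 33380 cm⁻¹ that is -66760 cm⁻¹.
High-spin d⁵ would be t₂g³ eg² with 0 pairs; low-spin has 2, so 2 excess pairs cost +2P = +38400 cm⁻¹.
Overall CFSE = -66760 + 38400 = -28360 cm⁻¹.

-28360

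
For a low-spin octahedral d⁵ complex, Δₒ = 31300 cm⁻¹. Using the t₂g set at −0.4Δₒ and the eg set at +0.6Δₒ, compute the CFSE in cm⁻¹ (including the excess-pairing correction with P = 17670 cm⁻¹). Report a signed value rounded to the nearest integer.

-27260

Electron filling gives t₂g⁵ eg⁰.
CFSE(orbital) = 5×(-0.4Δₒ) + 0×(0.6Δₒ) = -2.0Δₒ; with Δₒ = 31300 cm⁻¹ that is -62600 cm⁻¹.
High-spin d⁵ would be t₂g³ eg² with 0 pairs; low-spin has 2, so 2 excess pairs cost +2P = +35340 cm⁻¹.
Overall CFSE = -62600 + 35340 = -27260 cm⁻¹.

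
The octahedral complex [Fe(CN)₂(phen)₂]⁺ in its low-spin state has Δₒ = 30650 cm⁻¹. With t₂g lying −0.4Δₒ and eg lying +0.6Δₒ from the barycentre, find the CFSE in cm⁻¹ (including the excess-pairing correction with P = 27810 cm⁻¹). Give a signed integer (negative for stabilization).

-5680

Ligand charges: 2×(-1) from CN⁻ and 2×(+0) from phen sum to -2; with overall charge +1, Fe is +3.
Fe³⁺: group 8, so d-count = 8 − 3 = 5.
The d⁵ electrons fill as t₂g⁵ eg⁰.
The orbital stabilization is -2.0Δₒ = -2.0 × 30650 = -61300 cm⁻¹.
High-spin d⁵ would be t₂g³ eg² with 0 pairs; low-spin has 2, so 2 excess pairs cost +2P = +55620 cm⁻¹.
Net CFSE = -61300 + 55620 = -5680 cm⁻¹.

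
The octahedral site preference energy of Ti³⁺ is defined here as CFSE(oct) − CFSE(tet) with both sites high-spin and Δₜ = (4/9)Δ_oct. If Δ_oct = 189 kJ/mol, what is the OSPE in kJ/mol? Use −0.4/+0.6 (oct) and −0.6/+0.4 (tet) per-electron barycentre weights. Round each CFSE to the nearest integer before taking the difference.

Ti is in group 4, so Ti³⁺ is d¹ (4 − 3 = 1).
Octahedral high-spin t2g^1 e_g^0: CFSE = -0.4 × 189 = -76 kJ/mol.
Tetrahedral: e^1 t2^0, CFSE = 1(−0.6) + 0(+0.4) = -0.6Δₜ = -0.6 × (4/9) × 189 = -50 kJ/mol.
OSPE = -76 − (-50) = -26 kJ/mol.

-26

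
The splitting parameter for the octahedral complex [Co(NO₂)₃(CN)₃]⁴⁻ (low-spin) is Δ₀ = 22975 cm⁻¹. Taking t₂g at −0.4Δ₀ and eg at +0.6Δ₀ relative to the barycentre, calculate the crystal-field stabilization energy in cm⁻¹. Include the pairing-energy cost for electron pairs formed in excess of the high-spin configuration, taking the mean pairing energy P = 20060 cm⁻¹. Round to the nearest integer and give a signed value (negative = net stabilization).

Ligand charges: 3×(-1) from NO₂⁻ and 3×(-1) from CN⁻ sum to -6; with overall charge -4, Co is +2.
Co is in group 9, so Co²⁺ is d⁷ (9 − 2 = 7).
Electron filling gives t₂g⁶ eg¹.
The orbital stabilization is -1.8Δ₀ = -1.8 × 22975 = -41355 cm⁻¹.
High-spin d⁷ would be t₂g⁵ eg² with 2 pairs; low-spin has 3, so 1 excess pair costs +1P = +20060 cm⁻¹.
Combining: -41355 + 20060 = -21295 cm⁻¹.

-21295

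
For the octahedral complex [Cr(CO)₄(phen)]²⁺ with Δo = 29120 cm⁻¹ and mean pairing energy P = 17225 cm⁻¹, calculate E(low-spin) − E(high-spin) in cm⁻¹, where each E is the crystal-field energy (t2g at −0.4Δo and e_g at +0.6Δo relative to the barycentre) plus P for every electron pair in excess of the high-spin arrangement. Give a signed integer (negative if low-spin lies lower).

-11895

Ligand charges: 4×(+0) from CO and 1×(+0) from phen sum to +0; with overall charge +2, Cr is +2.
Cr²⁺: group 6, so d-count = 6 − 2 = 4.
In the high-spin limit (t2g^3 e_g^1) the orbital term is -0.6Δo = -17472 cm⁻¹, with no excess pairing.
Low-spin: t2g^4 e_g^0, orbital CFSE = -1.6Δo = -46592 cm⁻¹; plus 1 excess pair × P = +17225 cm⁻¹; total -29367 cm⁻¹.
Thus E(LS) − E(HS) = -11895 cm⁻¹.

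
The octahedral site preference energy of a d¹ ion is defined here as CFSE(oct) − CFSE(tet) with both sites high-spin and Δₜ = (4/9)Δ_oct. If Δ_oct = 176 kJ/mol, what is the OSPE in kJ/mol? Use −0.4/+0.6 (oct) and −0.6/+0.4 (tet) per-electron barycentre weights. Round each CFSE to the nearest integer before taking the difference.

Octahedral (high-spin): t₂g¹ eg⁰, CFSE = 1(−0.4) + 0(+0.6) = -0.4Δ_oct = -0.4 × 176 = -70 kJ/mol.
Tetrahedral: e¹ t₂⁰, CFSE = 1(−0.6) + 0(+0.4) = -0.6Δₜ = -0.6 × (4/9) × 176 = -47 kJ/mol.
Subtracting, OSPE = -70 − (-47) = -23 kJ/mol.

-23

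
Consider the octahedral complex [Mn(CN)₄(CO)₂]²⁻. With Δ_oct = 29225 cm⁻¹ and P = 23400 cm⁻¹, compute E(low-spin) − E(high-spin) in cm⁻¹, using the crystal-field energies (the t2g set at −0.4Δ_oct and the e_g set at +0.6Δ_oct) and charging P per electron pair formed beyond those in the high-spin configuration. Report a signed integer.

Ligand charges: 4×(-1) from CN⁻ and 2×(+0) from CO sum to -4; with overall charge -2, Mn is +2.
Mn²⁺: group 7, so d-count = 7 − 2 = 5.
High-spin d⁵ fills as t2g^3 e_g^2 with CFSE 3(−0.4) + 2(+0.6) = 0.0Δ_oct = 0 cm⁻¹.
Low-spin: t2g^5 e_g^0, orbital CFSE = -2.0Δ_oct = -58450 cm⁻¹; plus 2 excess pairs × P = +46800 cm⁻¹; total -11650 cm⁻¹.
E(LS) − E(HS) = -11650 − (0) = -11650 cm⁻¹.

-11650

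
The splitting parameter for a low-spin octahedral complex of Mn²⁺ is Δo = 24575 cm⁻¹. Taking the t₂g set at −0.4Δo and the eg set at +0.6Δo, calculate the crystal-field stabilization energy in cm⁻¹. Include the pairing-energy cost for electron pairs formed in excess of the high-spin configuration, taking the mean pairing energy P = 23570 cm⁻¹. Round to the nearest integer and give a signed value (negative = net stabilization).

-2010

Group 7 minus oxidation state +2 gives a d⁵ configuration for Mn²⁺.
Electron filling gives t₂g⁵ eg⁰.
CFSE(orbital) = 5×(-0.4Δo) + 0×(0.6Δo) = -2.0Δo; with Δo = 24575 cm⁻¹ that is -49150 cm⁻¹.
Relative to high-spin t₂g³ eg² (0 paired), the low-spin configuration has 2 additional pairs, contributing +2 × 23570 = +47140 cm⁻¹.
Combining: -49150 + 47140 = -2010 cm⁻¹.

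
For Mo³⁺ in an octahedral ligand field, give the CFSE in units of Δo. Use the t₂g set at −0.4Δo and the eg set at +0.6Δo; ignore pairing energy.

-1.2 Δo

Mo³⁺: group 6, so d-count = 6 − 3 = 3.
Configuration: t₂g³ eg⁰.
CFSE = 3(-0.4Δo) + 0(0.6Δo) = -1.2Δo + 0.0Δo = -1.2Δo.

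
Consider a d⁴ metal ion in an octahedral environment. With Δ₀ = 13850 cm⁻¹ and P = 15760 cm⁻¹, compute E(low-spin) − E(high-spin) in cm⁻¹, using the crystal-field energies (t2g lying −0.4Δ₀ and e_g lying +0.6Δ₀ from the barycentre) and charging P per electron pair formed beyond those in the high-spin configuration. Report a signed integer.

High-spin: t2g^3 e_g^1, CFSE = -0.6Δ₀ = -8310 cm⁻¹.
Low-spin: t2g^4 e_g^0, orbital CFSE = -1.6Δ₀ = -22160 cm⁻¹; plus 1 excess pair × P = +15760 cm⁻¹; total -6400 cm⁻¹.
Thus E(LS) − E(HS) = 1910 cm⁻¹.

1910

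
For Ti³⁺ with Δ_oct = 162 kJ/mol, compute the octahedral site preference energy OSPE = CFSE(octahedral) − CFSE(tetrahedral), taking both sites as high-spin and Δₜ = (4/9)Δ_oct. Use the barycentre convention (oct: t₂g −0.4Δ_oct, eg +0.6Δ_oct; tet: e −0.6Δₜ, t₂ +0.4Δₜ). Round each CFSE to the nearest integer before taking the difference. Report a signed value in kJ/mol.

-22

Ti³⁺: group 4, so d-count = 4 − 3 = 1.
In an octahedral site d¹ (HS) is t2g^1 e_g^0, giving CFSE(oct) = -0.4Δ_oct = -65 kJ/mol.
In a tetrahedral site the filling is e^1 t2^0: CFSE(tet) = -0.6Δₜ = -0.6 × (4/9)(162) = -43 kJ/mol.
OSPE = -65 − (-43) = -22 kJ/mol.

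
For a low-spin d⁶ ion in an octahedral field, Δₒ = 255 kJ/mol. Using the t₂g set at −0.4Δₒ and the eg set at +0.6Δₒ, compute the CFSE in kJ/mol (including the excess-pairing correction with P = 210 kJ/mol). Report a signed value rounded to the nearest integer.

-192

Electron filling gives t₂g⁶ eg⁰.
CFSE(orbital) = 6×(-0.4Δₒ) + 0×(0.6Δₒ) = -2.4Δₒ; with Δₒ = 255 kJ/mol that is -612 kJ/mol.
Relative to high-spin t₂g⁴ eg² (1 paired), the low-spin configuration has 2 additional pairs, contributing +2 × 210 = +420 kJ/mol.
Overall CFSE = -612 + 420 = -192 kJ/mol.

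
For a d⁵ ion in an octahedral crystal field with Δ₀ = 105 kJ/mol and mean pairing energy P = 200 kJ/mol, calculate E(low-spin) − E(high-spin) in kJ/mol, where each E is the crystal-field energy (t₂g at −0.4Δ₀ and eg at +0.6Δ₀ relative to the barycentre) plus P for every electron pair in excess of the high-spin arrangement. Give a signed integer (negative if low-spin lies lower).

190

High-spin d⁵ fills as t₂g³ eg² with CFSE 3(−0.4) + 2(+0.6) = 0.0Δ₀ = 0 kJ/mol.
For low-spin the configuration is t₂g⁵ eg⁰: orbital energy -2.0 × 105 = -210 kJ/mol, and 2 additional pairs relative to high-spin add 400 kJ/mol, giving 190 kJ/mol.
The difference is 190 − (0) = 190 kJ/mol, so high-spin lies lower.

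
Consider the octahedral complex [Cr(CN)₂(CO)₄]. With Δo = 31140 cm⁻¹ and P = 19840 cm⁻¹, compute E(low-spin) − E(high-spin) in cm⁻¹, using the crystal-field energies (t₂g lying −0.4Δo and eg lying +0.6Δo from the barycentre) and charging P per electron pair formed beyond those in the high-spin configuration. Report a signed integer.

Ligand charges: 2×(-1) from CN⁻ and 4×(+0) from CO sum to -2; with overall charge +0, Cr is +2.
Cr is in group 6, so Cr²⁺ is d⁴ (6 − 2 = 4).
In the high-spin limit (t₂g³ eg¹) the orbital term is -0.6Δo = -18684 cm⁻¹, with no excess pairing.
For low-spin the configuration is t₂g⁴ eg⁰: orbital energy -1.6 × 31140 = -49824 cm⁻¹, and 1 additional pair relative to high-spin adds 19840 cm⁻¹, giving -29984 cm⁻¹.
Thus E(LS) − E(HS) = -11300 cm⁻¹.

-11300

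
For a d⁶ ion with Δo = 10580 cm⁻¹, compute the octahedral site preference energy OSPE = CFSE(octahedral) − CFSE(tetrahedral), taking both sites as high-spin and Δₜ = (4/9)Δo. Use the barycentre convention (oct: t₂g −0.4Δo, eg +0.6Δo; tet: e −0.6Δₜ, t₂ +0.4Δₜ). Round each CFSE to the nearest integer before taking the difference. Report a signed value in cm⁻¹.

Octahedral (high-spin): t2g^4 e_g^2, CFSE = 4(−0.4) + 2(+0.6) = -0.4Δo = -0.4 × 10580 = -4232 cm⁻¹.
Tetrahedral: e^3 t2^3, CFSE = 3(−0.6) + 3(+0.4) = -0.6Δₜ = -0.6 × (4/9) × 10580 = -2821 cm⁻¹.
OSPE = CFSE(oct) − CFSE(tet) = -4232 − (-2821) = -1411 cm⁻¹.

-1411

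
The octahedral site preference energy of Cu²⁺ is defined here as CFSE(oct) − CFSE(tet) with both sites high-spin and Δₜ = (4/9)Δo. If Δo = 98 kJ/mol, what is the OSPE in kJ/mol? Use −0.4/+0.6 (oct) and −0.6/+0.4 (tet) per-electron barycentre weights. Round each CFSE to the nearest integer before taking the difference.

-42

Cu sits in group 11; removing 2 electrons leaves Cu²⁺ with 11 − 2 = 9 d electrons.
In an octahedral site d⁹ (HS) is t2g^6 e_g^3, giving CFSE(oct) = -0.6Δo = -59 kJ/mol.
Tetrahedral: e^4 t2^5, CFSE = 4(−0.6) + 5(+0.4) = -0.4Δₜ = -0.4 × (4/9) × 98 = -17 kJ/mol.
Subtracting, OSPE = -59 − (-17) = -42 kJ/mol.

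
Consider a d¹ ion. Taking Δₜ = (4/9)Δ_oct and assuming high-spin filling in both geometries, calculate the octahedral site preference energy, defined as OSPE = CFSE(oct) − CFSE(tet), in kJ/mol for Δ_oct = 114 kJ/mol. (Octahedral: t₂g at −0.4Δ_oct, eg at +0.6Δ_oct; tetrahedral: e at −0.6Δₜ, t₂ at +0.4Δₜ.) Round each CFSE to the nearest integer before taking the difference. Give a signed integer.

Octahedral high-spin t₂g¹ eg⁰: CFSE = -0.4 × 114 = -46 kJ/mol.
Tetrahedral e¹ t₂⁰ gives -0.6Δₜ = -0.6 × (4/9) × 114 = -30 kJ/mol.
Subtracting, OSPE = -46 − (-30) = -16 kJ/mol.

-16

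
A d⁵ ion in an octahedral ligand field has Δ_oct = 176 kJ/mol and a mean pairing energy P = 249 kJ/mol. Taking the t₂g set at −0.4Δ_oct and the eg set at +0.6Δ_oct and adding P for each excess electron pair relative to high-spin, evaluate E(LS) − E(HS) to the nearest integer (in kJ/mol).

High-spin d⁵ fills as t₂g³ eg² with CFSE 3(−0.4) + 2(+0.6) = 0.0Δ_oct = 0 kJ/mol.
For low-spin the configuration is t₂g⁵ eg⁰: orbital energy -2.0 × 176 = -352 kJ/mol, and 2 additional pairs relative to high-spin add 498 kJ/mol, giving 146 kJ/mol.
Thus E(LS) − E(HS) = 146 kJ/mol.

146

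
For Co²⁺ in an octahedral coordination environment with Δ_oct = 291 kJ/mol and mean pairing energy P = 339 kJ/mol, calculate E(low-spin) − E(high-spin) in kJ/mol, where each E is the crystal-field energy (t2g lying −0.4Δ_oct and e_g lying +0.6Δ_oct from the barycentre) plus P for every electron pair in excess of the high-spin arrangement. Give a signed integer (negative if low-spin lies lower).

48

Co²⁺: group 9, so d-count = 9 − 2 = 7.
High-spin d⁷ fills as t2g^5 e_g^2 with CFSE 5(−0.4) + 2(+0.6) = -0.8Δ_oct = -233 kJ/mol.
Low-spin: t2g^6 e_g^1, orbital CFSE = -1.8Δ_oct = -524 kJ/mol; plus 1 excess pair × P = +339 kJ/mol; total -185 kJ/mol.
The difference is -185 − (-233) = 48 kJ/mol, so high-spin lies lower.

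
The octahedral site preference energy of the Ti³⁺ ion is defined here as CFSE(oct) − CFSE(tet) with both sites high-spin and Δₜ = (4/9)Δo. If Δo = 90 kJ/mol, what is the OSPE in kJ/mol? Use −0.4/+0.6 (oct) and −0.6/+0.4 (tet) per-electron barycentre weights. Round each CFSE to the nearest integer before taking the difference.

-12

Ti is in group 4, so Ti³⁺ is d¹ (4 − 3 = 1).
In an octahedral site d¹ (HS) is t₂g¹ eg⁰, giving CFSE(oct) = -0.4Δo = -36 kJ/mol.
Tetrahedral: e¹ t₂⁰, CFSE = 1(−0.6) + 0(+0.4) = -0.6Δₜ = -0.6 × (4/9) × 90 = -24 kJ/mol.
OSPE = -36 − (-24) = -12 kJ/mol.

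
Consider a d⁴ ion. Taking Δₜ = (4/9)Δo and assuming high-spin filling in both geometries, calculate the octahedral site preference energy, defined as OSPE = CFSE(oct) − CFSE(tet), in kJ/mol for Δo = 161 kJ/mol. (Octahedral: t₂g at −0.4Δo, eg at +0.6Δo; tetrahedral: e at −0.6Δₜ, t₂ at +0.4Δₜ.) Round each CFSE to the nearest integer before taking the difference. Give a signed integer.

-68

Octahedral high-spin t₂g³ eg¹: CFSE = -0.6 × 161 = -97 kJ/mol.
Tetrahedral: e² t₂², CFSE = 2(−0.6) + 2(+0.4) = -0.4Δₜ = -0.4 × (4/9) × 161 = -29 kJ/mol.
OSPE = CFSE(oct) − CFSE(tet) = -97 − (-29) = -68 kJ/mol.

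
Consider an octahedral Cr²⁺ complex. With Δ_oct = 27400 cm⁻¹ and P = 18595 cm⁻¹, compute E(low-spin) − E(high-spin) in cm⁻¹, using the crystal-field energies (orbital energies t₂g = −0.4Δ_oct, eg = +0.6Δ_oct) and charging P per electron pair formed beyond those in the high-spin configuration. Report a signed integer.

-8805

Cr is in group 6, so Cr²⁺ is d⁴ (6 − 2 = 4).
High-spin d⁴ fills as t₂g³ eg¹ with CFSE 3(−0.4) + 1(+0.6) = -0.6Δ_oct = -16440 cm⁻¹.
For low-spin the configuration is t₂g⁴ eg⁰: orbital energy -1.6 × 27400 = -43840 cm⁻¹, and 1 additional pair relative to high-spin adds 18595 cm⁻¹, giving -25245 cm⁻¹.
The difference is -25245 − (-16440) = -8805 cm⁻¹, so low-spin lies lower.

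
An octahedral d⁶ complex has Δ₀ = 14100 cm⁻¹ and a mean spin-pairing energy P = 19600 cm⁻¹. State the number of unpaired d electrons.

4

With Δ₀ < P the complex is high-spin.
Configuration: t₂g⁴ eg².
Unpaired electrons: 4.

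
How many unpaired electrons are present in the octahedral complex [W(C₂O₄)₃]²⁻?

Each C₂O₄²⁻ contributes -2; 3 × (-2) = -6. With overall charge -2, W is in the +4 oxidation state.
Group 6 minus oxidation state +4 gives a d² configuration for W⁴⁺.
Configuration: t₂g² eg⁰, giving 2 unpaired electrons.

2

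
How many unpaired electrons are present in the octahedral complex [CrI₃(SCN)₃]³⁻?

Ligand charges: 3×(-1) from I⁻ and 3×(-1) from SCN⁻ sum to -6; with overall charge -3, Cr is +3.
Cr is in group 6, so Cr³⁺ is d³ (6 − 3 = 3).
Configuration: t2g^3 e_g^0, giving 3 unpaired electrons.

3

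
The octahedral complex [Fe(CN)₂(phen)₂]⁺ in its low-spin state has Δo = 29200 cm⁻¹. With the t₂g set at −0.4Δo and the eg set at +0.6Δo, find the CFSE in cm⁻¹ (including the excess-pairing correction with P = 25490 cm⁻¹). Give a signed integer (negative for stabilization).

Ligand charges: 2×(-1) from CN⁻ and 2×(+0) from phen sum to -2; with overall charge +1, Fe is +3.
Fe is in group 8, so Fe³⁺ is d⁵ (8 − 3 = 5).
Configuration: t₂g⁵ eg⁰.
The orbital stabilization is -2.0Δo = -2.0 × 29200 = -58400 cm⁻¹.
High-spin d⁵ would be t₂g³ eg² with 0 pairs; low-spin has 2, so 2 excess pairs cost +2P = +50980 cm⁻¹.
Net CFSE = -58400 + 50980 = -7420 cm⁻¹.

-7420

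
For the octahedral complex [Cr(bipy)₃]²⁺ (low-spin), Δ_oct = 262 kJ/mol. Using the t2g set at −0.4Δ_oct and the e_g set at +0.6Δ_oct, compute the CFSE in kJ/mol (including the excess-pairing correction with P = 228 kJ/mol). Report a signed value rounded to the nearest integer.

bipy is neutral, so the +2 overall charge sits on Cr: oxidation state +2.
Group 6 minus oxidation state +2 gives a d⁴ configuration for Cr²⁺.
Electron filling gives t2g^4 e_g^0.
CFSE(orbital) = 4×(-0.4Δ_oct) + 0×(0.6Δ_oct) = -1.6Δ_oct; with Δ_oct = 262 kJ/mol that is -419 kJ/mol.
Relative to high-spin t2g^3 e_g^1 (0 paired), the low-spin configuration has 1 additional pair, contributing +1 × 228 = +228 kJ/mol.
Combining: -419 + 228 = -191 kJ/mol.

-191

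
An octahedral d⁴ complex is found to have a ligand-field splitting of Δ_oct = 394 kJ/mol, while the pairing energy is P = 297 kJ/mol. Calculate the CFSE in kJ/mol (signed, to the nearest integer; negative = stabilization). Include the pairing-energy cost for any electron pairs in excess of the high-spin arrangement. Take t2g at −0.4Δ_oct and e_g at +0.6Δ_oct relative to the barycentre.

Since Δ_oct = 394 kJ/mol > P = 297 kJ/mol, the complex adopts the low-spin configuration.
Configuration: t2g^4 e_g^0.
Orbital CFSE = -1.6Δ_oct = -1.6 × 394 = -630 kJ/mol.
Excess pairs vs high-spin: 1 − 0 = 1; pairing cost = +297 kJ/mol.
Net CFSE = -630 + 297 = -333 kJ/mol.

-333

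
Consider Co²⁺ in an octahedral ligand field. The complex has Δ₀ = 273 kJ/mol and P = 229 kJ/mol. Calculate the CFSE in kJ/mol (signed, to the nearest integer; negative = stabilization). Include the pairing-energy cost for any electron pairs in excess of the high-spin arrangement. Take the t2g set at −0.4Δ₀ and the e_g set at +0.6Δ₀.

Co is in group 9, so Co²⁺ is d⁷ (9 − 2 = 7).
Δ₀ > P, so pairing is preferred: the ground state is low-spin.
Filling d⁷ accordingly: t2g^6 e_g^1.
Orbital CFSE = -1.8Δ₀ = -1.8 × 273 = -491 kJ/mol.
Excess pairs vs high-spin: 3 − 2 = 1; pairing cost = +229 kJ/mol.
Net CFSE = -491 + 229 = -262 kJ/mol.

-262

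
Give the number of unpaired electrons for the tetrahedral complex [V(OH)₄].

1

Each OH⁻ contributes -1; 4 × (-1) = -4. With overall charge +0, V is in the +4 oxidation state.
Group 5 minus oxidation state +4 gives a d¹ configuration for V⁴⁺.
With tetrahedral geometry the complex is necessarily high-spin.
Configuration: e^1 t2^0, giving 1 unpaired electron.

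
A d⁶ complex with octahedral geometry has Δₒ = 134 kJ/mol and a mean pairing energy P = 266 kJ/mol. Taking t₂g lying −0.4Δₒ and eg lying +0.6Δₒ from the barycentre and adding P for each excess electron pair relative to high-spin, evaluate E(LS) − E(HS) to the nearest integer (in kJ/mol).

264

In the high-spin limit (t₂g⁴ eg²) the orbital term is -0.4Δₒ = -54 kJ/mol, with no excess pairing.
Low-spin t₂g⁶ eg⁰ gives -2.4Δₒ = -322 kJ/mol, but forming 2 extra pairs costs 2P = 532 kJ/mol, so E(LS) = -322 + 532 = 210 kJ/mol.
Thus E(LS) − E(HS) = 264 kJ/mol.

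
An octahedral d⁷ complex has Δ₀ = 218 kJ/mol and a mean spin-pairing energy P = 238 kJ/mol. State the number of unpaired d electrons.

With Δ₀ < P the complex is high-spin.
Filling d⁷ accordingly: t₂g⁵ eg².
Unpaired electrons: 3.

3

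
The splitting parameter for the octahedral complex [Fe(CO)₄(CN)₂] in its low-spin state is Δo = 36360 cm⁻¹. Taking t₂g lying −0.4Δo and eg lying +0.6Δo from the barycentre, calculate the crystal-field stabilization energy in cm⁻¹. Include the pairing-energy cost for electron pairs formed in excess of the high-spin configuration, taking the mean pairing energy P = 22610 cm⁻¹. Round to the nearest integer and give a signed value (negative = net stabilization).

Ligand charges: 4×(+0) from CO and 2×(-1) from CN⁻ sum to -2; with overall charge +0, Fe is +2.
Fe²⁺: group 8, so d-count = 8 − 2 = 6.
Configuration: t₂g⁶ eg⁰.
Orbital CFSE = 6(-0.4) + 0(0.6) = -2.4Δo = -2.4 × 36360 = -87264 cm⁻¹.
High-spin d⁶ would be t₂g⁴ eg² with 1 pair; low-spin has 3, so 2 excess pairs cost +2P = +45220 cm⁻¹.
Net CFSE = -87264 + 45220 = -42044 cm⁻¹.

-42044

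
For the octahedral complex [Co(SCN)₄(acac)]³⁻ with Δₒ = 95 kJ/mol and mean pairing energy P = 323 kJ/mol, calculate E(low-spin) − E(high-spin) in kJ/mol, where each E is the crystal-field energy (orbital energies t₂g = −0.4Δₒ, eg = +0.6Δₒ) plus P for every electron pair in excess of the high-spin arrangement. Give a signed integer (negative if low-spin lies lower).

228

Ligand charges: 4×(-1) from SCN⁻ and 1×(-1) from acac⁻ sum to -5; with overall charge -3, Co is +2.
Co is in group 9, so Co²⁺ is d⁷ (9 − 2 = 7).
High-spin d⁷ fills as t₂g⁵ eg² with CFSE 5(−0.4) + 2(+0.6) = -0.8Δₒ = -76 kJ/mol.
Low-spin: t₂g⁶ eg¹, orbital CFSE = -1.8Δₒ = -171 kJ/mol; plus 1 excess pair × P = +323 kJ/mol; total 152 kJ/mol.
E(LS) − E(HS) = 152 − (-76) = 228 kJ/mol.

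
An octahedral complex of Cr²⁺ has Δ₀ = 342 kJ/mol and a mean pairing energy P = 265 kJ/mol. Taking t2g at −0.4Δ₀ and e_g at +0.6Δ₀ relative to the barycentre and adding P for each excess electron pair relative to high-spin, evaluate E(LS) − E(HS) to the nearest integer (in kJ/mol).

-77

Group 6 minus oxidation state +2 gives a d⁴ configuration for Cr²⁺.
High-spin: t2g^3 e_g^1, CFSE = -0.6Δ₀ = -205 kJ/mol.
For low-spin the configuration is t2g^4 e_g^0: orbital energy -1.6 × 342 = -547 kJ/mol, and 1 additional pair relative to high-spin adds 265 kJ/mol, giving -282 kJ/mol.
E(LS) − E(HS) = -282 − (-205) = -77 kJ/mol.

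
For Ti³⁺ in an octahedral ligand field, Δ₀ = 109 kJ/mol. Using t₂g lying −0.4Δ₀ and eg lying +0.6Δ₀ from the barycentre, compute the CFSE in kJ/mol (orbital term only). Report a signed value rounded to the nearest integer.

Ti sits in group 4; removing 3 electrons leaves Ti³⁺ with 4 − 3 = 1 d electrons.
The d¹ electrons fill as t₂g¹ eg⁰.
CFSE(orbital) = 1×(-0.4Δ₀) + 0×(0.6Δ₀) = -0.4Δ₀; with Δ₀ = 109 kJ/mol that is -44 kJ/mol.

-44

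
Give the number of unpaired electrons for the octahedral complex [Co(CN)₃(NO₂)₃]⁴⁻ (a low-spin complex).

Ligand charges: 3×(-1) from CN⁻ and 3×(-1) from NO₂⁻ sum to -6; with overall charge -4, Co is +2.
Co sits in group 9; removing 2 electrons leaves Co²⁺ with 9 − 2 = 7 d electrons.
Configuration: t₂g⁶ eg¹, giving 1 unpaired electron.

1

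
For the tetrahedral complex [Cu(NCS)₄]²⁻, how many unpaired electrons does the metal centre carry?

1

Each NCS⁻ contributes -1; 4 × (-1) = -4. With overall charge -2, Cu is in the +2 oxidation state.
Cu sits in group 11; removing 2 electrons leaves Cu²⁺ with 11 − 2 = 9 d electrons.
With tetrahedral geometry the complex is necessarily high-spin.
Configuration: e^4 t2^5, giving 1 unpaired electron.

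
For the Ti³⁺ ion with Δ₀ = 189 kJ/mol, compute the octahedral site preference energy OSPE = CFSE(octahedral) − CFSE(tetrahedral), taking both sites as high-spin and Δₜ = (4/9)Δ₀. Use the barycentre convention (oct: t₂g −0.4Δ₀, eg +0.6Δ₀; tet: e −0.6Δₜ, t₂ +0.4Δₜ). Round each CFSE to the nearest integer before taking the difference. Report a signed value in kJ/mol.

Group 4 minus oxidation state +3 gives a d¹ configuration for Ti³⁺.
In an octahedral site d¹ (HS) is t2g^1 e_g^0, giving CFSE(oct) = -0.4Δ₀ = -76 kJ/mol.
In a tetrahedral site the filling is e^1 t2^0: CFSE(tet) = -0.6Δₜ = -0.6 × (4/9)(189) = -50 kJ/mol.
OSPE = -76 − (-50) = -26 kJ/mol.

-26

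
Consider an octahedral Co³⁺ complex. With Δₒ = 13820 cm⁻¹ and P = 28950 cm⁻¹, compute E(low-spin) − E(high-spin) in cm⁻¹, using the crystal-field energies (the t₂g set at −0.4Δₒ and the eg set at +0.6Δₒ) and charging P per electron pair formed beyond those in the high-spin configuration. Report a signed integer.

30260

Co³⁺: group 9, so d-count = 9 − 3 = 6.
In the high-spin limit (t₂g⁴ eg²) the orbital term is -0.4Δₒ = -5528 cm⁻¹, with no excess pairing.
Low-spin: t₂g⁶ eg⁰, orbital CFSE = -2.4Δₒ = -33168 cm⁻¹; plus 2 excess pairs × P = +57900 cm⁻¹; total 24732 cm⁻¹.
The difference is 24732 − (-5528) = 30260 cm⁻¹, so high-spin lies lower.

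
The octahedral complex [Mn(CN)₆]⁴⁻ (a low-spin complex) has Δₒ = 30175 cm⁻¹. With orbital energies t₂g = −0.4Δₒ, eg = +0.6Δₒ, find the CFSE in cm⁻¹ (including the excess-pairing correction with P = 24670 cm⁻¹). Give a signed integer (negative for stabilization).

-11010

Each CN⁻ contributes -1; 6 × (-1) = -6. With overall charge -4, Mn is in the +2 oxidation state.
Mn sits in group 7; removing 2 electrons leaves Mn²⁺ with 7 − 2 = 5 d electrons.
Electron filling gives t₂g⁵ eg⁰.
The orbital stabilization is -2.0Δₒ = -2.0 × 30175 = -60350 cm⁻¹.
High-spin d⁵ would be t₂g³ eg² with 0 pairs; low-spin has 2, so 2 excess pairs cost +2P = +49340 cm⁻¹.
Net CFSE = -60350 + 49340 = -11010 cm⁻¹.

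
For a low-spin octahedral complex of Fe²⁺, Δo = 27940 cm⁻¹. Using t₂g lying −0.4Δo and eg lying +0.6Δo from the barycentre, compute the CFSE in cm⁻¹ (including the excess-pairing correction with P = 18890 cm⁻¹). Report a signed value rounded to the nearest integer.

-29276

Fe²⁺: group 8, so d-count = 8 − 2 = 6.
The d⁶ electrons fill as t₂g⁶ eg⁰.
Orbital CFSE = 6(-0.4) + 0(0.6) = -2.4Δo = -2.4 × 27940 = -67056 cm⁻¹.
Relative to high-spin t₂g⁴ eg² (1 paired), the low-spin configuration has 2 additional pairs, contributing +2 × 18890 = +37780 cm⁻¹.
Combining: -67056 + 37780 = -29276 cm⁻¹.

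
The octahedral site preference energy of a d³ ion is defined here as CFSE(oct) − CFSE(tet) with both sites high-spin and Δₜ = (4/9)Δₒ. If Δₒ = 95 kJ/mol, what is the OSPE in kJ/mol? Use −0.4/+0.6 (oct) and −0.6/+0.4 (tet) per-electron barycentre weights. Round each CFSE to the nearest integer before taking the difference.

In an octahedral site d³ (HS) is t₂g³ eg⁰, giving CFSE(oct) = -1.2Δₒ = -114 kJ/mol.
In a tetrahedral site the filling is e² t₂¹: CFSE(tet) = -0.8Δₜ = -0.8 × (4/9)(95) = -34 kJ/mol.
OSPE = CFSE(oct) − CFSE(tet) = -114 − (-34) = -80 kJ/mol.

-80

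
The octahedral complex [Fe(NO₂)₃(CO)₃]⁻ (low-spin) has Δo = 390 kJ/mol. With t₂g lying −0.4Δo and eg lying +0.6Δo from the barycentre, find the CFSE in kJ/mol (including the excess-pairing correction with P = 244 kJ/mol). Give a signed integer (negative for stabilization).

Ligand charges: 3×(-1) from NO₂⁻ and 3×(+0) from CO sum to -3; with overall charge -1, Fe is +2.
Fe²⁺: group 8, so d-count = 8 − 2 = 6.
Electron filling gives t₂g⁶ eg⁰.
Orbital CFSE = 6(-0.4) + 0(0.6) = -2.4Δo = -2.4 × 390 = -936 kJ/mol.
High-spin d⁶ would be t₂g⁴ eg² with 1 pair; low-spin has 3, so 2 excess pairs cost +2P = +488 kJ/mol.
Overall CFSE = -936 + 488 = -448 kJ/mol.

-448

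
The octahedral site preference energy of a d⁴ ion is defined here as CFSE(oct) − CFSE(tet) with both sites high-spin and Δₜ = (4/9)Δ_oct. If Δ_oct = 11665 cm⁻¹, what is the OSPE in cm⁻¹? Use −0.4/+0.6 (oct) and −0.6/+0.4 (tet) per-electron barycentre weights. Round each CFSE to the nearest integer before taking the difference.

In an octahedral site d⁴ (HS) is t2g^3 e_g^1, giving CFSE(oct) = -0.6Δ_oct = -6999 cm⁻¹.
In a tetrahedral site the filling is e^2 t2^2: CFSE(tet) = -0.4Δₜ = -0.4 × (4/9)(11665) = -2074 cm⁻¹.
Subtracting, OSPE = -6999 − (-2074) = -4925 cm⁻¹.

-4925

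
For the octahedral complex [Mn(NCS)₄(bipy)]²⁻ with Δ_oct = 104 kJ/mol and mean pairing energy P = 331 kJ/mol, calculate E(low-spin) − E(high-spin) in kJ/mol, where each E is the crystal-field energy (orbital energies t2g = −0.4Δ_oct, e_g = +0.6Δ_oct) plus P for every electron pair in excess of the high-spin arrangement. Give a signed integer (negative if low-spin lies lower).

454

Ligand charges: 4×(-1) from NCS⁻ and 1×(+0) from bipy sum to -4; with overall charge -2, Mn is +2.
Group 7 minus oxidation state +2 gives a d⁵ configuration for Mn²⁺.
High-spin d⁵ fills as t2g^3 e_g^2 with CFSE 3(−0.4) + 2(+0.6) = 0.0Δ_oct = 0 kJ/mol.
For low-spin the configuration is t2g^5 e_g^0: orbital energy -2.0 × 104 = -208 kJ/mol, and 2 additional pairs relative to high-spin add 662 kJ/mol, giving 454 kJ/mol.
Thus E(LS) − E(HS) = 454 kJ/mol.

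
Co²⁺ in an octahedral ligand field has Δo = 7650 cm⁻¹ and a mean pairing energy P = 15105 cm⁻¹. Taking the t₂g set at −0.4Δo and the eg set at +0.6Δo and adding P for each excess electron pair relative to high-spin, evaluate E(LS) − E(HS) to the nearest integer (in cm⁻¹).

7455

Co²⁺: group 9, so d-count = 9 − 2 = 7.
In the high-spin limit (t₂g⁵ eg²) the orbital term is -0.8Δo = -6120 cm⁻¹, with no excess pairing.
Low-spin: t₂g⁶ eg¹, orbital CFSE = -1.8Δo = -13770 cm⁻¹; plus 1 excess pair × P = +15105 cm⁻¹; total 1335 cm⁻¹.
Thus E(LS) − E(HS) = 7455 cm⁻¹.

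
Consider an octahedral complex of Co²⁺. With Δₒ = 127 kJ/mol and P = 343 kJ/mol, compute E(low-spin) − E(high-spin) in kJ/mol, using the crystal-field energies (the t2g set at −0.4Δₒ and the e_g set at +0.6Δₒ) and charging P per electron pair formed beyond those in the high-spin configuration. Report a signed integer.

216

Co is in group 9, so Co²⁺ is d⁷ (9 − 2 = 7).
High-spin d⁷ fills as t2g^5 e_g^2 with CFSE 5(−0.4) + 2(+0.6) = -0.8Δₒ = -102 kJ/mol.
Low-spin: t2g^6 e_g^1, orbital CFSE = -1.8Δₒ = -229 kJ/mol; plus 1 excess pair × P = +343 kJ/mol; total 114 kJ/mol.
Thus E(LS) − E(HS) = 216 kJ/mol.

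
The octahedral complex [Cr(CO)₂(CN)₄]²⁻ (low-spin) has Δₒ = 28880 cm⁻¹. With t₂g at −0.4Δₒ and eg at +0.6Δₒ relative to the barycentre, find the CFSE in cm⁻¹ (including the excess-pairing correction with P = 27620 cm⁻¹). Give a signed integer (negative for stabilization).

-18588

Ligand charges: 2×(+0) from CO and 4×(-1) from CN⁻ sum to -4; with overall charge -2, Cr is +2.
Group 6 minus oxidation state +2 gives a d⁴ configuration for Cr²⁺.
Configuration: t₂g⁴ eg⁰.
The orbital stabilization is -1.6Δₒ = -1.6 × 28880 = -46208 cm⁻¹.
Pairing penalty: 1 pair vs 0 in the high-spin reference → 1 extra × P = 27620 cm⁻¹.
Overall CFSE = -46208 + 27620 = -18588 cm⁻¹.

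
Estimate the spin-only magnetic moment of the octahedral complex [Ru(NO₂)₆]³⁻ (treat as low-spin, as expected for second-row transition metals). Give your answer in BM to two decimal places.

1.73 BM

Each NO₂⁻ contributes -1; 6 × (-1) = -6. With overall charge -3, Ru is in the +3 oxidation state.
Ru³⁺: group 8, so d-count = 8 − 3 = 5.
Configuration: t2g^5 e_g^0 → 1 unpaired electron.
μ(spin-only) = √[1(1+2)] = √3 ≈ 1.73 BM.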